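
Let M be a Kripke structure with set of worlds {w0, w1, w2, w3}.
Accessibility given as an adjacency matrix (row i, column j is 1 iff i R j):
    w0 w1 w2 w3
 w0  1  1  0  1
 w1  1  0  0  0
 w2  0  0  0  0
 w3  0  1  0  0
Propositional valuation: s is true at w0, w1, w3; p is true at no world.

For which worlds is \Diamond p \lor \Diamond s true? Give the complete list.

w0, w1, w3

Recall that \Diamond ψ holds at a world iff ψ holds at some accessible world.
Let φ = \Diamond p \lor \Diamond s. Evaluate φ at each world:
  w0 (successors {w0, w1, w3}): φ is true.
  w1 (successors {w0}): φ is true.
  w2 (successors ∅): φ is false.
  w3 (successors {w1}): φ is true.
For instance, at w3:
  At w3: \Diamond p is false, \Diamond s is true, so \Diamond p \lor \Diamond s is true.
    At w3: \Diamond p requires p at some successor in {w1}.
      At w1: p is false.
    So \Diamond p is false at w3.
    At w3: \Diamond s requires s at some successor in {w1}.
      s holds at w1, so \Diamond s is true at w3.
Satisfying worlds: {w0, w1, w3}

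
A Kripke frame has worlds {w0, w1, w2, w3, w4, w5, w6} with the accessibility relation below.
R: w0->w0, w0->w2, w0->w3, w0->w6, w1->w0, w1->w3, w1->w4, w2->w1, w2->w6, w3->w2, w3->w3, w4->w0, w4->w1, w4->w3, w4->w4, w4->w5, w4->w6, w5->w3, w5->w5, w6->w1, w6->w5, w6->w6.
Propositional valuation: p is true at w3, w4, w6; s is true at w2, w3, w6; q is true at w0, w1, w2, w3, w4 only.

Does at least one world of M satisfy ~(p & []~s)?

Yes

Let φ = ~(p & []~s). Evaluate φ at each world:
  w0 (successors {w0, w2, w3, w6}): φ is true.
  w1 (successors {w0, w3, w4}): φ is true.
  w2 (successors {w1, w6}): φ is true.
  w3 (successors {w2, w3}): φ is true.
  w4 (successors {w0, w1, w3, w4, w5, w6}): φ is true.
  w5 (successors {w3, w5}): φ is true.
  w6 (successors {w1, w5, w6}): φ is true.
Detail at w0 (witness):
  At w0: p & []~s is false, so ~(p & []~s) is true.
    At w0: p is false, []~s is false, so p & []~s is false.
      At w0: []~s requires ~s at every successor {w0, w2, w3, w6}.
        ~s fails at w2, so []~s is false at w0.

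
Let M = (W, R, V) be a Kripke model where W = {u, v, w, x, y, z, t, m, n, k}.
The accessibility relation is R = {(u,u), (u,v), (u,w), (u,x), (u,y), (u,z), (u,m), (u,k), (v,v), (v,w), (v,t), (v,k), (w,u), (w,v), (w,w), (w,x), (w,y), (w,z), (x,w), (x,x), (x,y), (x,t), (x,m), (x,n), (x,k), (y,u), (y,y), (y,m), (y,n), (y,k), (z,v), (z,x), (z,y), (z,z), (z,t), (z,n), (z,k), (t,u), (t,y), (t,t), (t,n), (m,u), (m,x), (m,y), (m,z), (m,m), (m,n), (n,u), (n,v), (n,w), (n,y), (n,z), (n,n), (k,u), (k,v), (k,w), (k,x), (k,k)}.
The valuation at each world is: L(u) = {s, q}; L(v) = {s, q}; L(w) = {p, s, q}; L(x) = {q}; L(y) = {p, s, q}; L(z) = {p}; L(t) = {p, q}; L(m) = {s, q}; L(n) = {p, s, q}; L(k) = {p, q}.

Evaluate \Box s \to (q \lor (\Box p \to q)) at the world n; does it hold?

At n: \Box s is false, q \lor (\Box p \to q) is true, so \Box s \to (q \lor (\Box p \to q)) is true.
  At n: \Box s requires s at every successor {u, v, w, y, z, n}.
    s fails at z, so \Box s is false at n.
  At n: q is true, \Box p \to q is true, so q \lor (\Box p \to q) is true.
    At n: \Box p is false, q is true, so \Box p \to q is true.
      At n: \Box p requires p at every successor {u, v, w, y, z, n}.
        p fails at u, so \Box p is false at n.

Yes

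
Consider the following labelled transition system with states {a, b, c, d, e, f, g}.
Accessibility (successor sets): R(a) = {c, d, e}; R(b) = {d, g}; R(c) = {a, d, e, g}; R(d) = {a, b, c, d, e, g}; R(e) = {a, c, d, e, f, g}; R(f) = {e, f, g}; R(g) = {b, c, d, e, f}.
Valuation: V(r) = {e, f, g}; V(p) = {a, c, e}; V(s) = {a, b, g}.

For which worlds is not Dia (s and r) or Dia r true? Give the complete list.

a, b, c, d, e, f, g

Recall that Dia ψ holds at a world iff ψ holds at some accessible world.
Let φ = not Dia (s and r) or Dia r. Evaluate φ at each world:
  a (successors {c, d, e}): φ is true.
  b (successors {d, g}): φ is true.
  c (successors {a, d, e, g}): φ is true.
  d (successors {a, b, c, d, e, g}): φ is true.
  e (successors {a, c, d, e, f, g}): φ is true.
  f (successors {e, f, g}): φ is true.
  g (successors {b, c, d, e, f}): φ is true.
For instance, at b:
  At b: not Dia (s and r) is false, Dia r is true, so not Dia (s and r) or Dia r is true.
    At b: Dia (s and r) is true, so not Dia (s and r) is false.
      At b: Dia (s and r) requires s and r at some successor in {d, g}.
        s and r holds at g, so Dia (s and r) is true at b.
    At b: Dia r requires r at some successor in {d, g}.
      r holds at g, so Dia r is true at b.
Satisfying worlds: {a, b, c, d, e, f, g}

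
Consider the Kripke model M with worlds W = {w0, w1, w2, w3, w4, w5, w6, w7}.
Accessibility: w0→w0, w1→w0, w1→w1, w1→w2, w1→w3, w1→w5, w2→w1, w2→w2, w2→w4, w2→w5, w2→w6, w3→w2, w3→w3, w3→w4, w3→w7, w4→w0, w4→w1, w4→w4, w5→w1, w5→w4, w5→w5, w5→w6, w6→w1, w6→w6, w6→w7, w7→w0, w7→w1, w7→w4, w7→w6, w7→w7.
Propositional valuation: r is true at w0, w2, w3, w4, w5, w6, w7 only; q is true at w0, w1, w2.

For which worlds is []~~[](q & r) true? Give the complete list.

Recall that []ψ holds at a world iff ψ holds at every accessible world, and <>ψ holds iff ψ holds at some accessible world.
Let φ = []~~[](q & r). Evaluate φ at each world:
  w0 (successors {w0}): φ is true.
  w1 (successors {w0, w1, w2, w3, w5}): φ is false.
  w2 (successors {w1, w2, w4, w5, w6}): φ is false.
  w3 (successors {w2, w3, w4, w7}): φ is false.
  w4 (successors {w0, w1, w4}): φ is false.
  w5 (successors {w1, w4, w5, w6}): φ is false.
  w6 (successors {w1, w6, w7}): φ is false.
  w7 (successors {w0, w1, w4, w6, w7}): φ is false.
For instance, at w3:
  At w3: []~~[](q & r) requires ~~[](q & r) at every successor {w2, w3, w4, w7}.
    ~~[](q & r) fails at w2, so []~~[](q & r) is false at w3.
      At w2: ~[](q & r) is true, so ~~[](q & r) is false.
Satisfying worlds: {w0}

w0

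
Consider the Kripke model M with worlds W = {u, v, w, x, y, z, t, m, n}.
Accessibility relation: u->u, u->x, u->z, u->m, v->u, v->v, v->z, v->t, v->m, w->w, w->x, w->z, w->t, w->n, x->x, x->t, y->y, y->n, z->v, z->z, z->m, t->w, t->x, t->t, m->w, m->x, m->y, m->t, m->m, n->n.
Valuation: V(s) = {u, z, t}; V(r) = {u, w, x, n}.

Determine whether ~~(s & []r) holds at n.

At n: ~(s & []r) is true, so ~~(s & []r) is false.
  At n: s & []r is false, so ~(s & []r) is true.
    At n: s is false, []r is true, so s & []r is false.
      At n: []r requires r at every successor {n}.
        At n: r is true.
      So []r is true at n.

No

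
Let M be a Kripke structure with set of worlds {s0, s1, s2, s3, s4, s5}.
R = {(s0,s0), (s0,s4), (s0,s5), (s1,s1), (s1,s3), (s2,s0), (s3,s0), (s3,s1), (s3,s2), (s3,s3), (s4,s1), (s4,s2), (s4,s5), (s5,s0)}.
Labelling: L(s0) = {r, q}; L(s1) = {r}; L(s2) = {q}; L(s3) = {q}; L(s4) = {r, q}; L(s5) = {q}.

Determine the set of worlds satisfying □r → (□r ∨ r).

s0, s1, s2, s3, s4, s5

Recall that □ψ holds at a world iff ψ holds at every accessible world, and ◇ψ holds iff ψ holds at some accessible world.
Let φ = □r → (□r ∨ r). Evaluate φ at each world:
  s0 (successors {s0, s4, s5}): φ is true.
  s1 (successors {s1, s3}): φ is true.
  s2 (successors {s0}): φ is true.
  s3 (successors {s0, s1, s2, s3}): φ is true.
  s4 (successors {s1, s2, s5}): φ is true.
  s5 (successors {s0}): φ is true.
For instance, at s4:
  At s4: □r is false, □r ∨ r is true, so □r → (□r ∨ r) is true.
    At s4: □r requires r at every successor {s1, s2, s5}.
      r fails at s2, so □r is false at s4.
    At s4: □r is false, r is true, so □r ∨ r is true.
      At s4: □r requires r at every successor {s1, s2, s5}.
        r fails at s2, so □r is false at s4.
Satisfying worlds: {s0, s1, s2, s3, s4, s5}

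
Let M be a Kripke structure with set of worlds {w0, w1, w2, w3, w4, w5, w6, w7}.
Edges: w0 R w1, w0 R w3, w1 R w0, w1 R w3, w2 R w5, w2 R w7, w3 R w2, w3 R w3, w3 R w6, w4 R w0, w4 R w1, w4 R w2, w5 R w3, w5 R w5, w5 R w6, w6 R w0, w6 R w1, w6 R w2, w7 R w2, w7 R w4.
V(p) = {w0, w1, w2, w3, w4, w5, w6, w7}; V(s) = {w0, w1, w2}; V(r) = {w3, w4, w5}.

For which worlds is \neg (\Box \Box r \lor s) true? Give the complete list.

w3, w4, w5, w6, w7

Recall that \Box ψ holds at a world iff ψ holds at every accessible world, and \Diamond ψ holds iff ψ holds at some accessible world.
Let φ = \neg (\Box \Box r \lor s). Evaluate φ at each world:
  w0 (successors {w1, w3}): φ is false.
  w1 (successors {w0, w3}): φ is false.
  w2 (successors {w5, w7}): φ is false.
  w3 (successors {w2, w3, w6}): φ is true.
  w4 (successors {w0, w1, w2}): φ is true.
  w5 (successors {w3, w5, w6}): φ is true.
  w6 (successors {w0, w1, w2}): φ is true.
  w7 (successors {w2, w4}): φ is true.
For instance, at w6:
  At w6: \Box \Box r \lor s is false, so \neg (\Box \Box r \lor s) is true.
    At w6: \Box \Box r is false, s is false, so \Box \Box r \lor s is false.
      At w6: \Box \Box r requires \Box r at every successor {w0, w1, w2}.
        \Box r fails at w0, so \Box \Box r is false at w6.
Satisfying worlds: {w3, w4, w5, w6, w7}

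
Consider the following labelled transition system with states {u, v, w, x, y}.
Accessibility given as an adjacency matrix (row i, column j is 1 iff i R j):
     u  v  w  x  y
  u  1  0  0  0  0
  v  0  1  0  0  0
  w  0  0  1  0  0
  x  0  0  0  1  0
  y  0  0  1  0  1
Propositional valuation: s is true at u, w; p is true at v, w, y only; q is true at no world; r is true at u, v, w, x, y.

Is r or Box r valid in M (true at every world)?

Yes

Let φ = r or Box r. Evaluate φ at each world:
  u (successors {u}): φ is true.
  v (successors {v}): φ is true.
  w (successors {w}): φ is true.
  x (successors {x}): φ is true.
  y (successors {w, y}): φ is true.
For instance, at y:
  At y: r is true, Box r is true, so r or Box r is true.
    At y: Box r requires r at every successor {w, y}.
      At w: r is true.
      At y: r is true.
    So Box r is true at y.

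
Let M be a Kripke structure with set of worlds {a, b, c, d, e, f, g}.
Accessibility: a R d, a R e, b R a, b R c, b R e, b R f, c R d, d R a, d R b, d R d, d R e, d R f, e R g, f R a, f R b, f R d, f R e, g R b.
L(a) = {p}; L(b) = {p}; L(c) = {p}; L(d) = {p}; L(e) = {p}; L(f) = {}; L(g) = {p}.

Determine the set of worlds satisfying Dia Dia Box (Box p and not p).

Let φ = Dia Dia Box (Box p and not p). Evaluate φ at each world:
  a (successors {d, e}): φ is false.
  b (successors {a, c, e, f}): φ is false.
  c (successors {d}): φ is false.
  d (successors {a, b, d, e, f}): φ is false.
  e (successors {g}): φ is false.
  f (successors {a, b, d, e}): φ is false.
  g (successors {b}): φ is false.
For instance, at d:
  At d: Dia Dia Box (Box p and not p) requires Dia Box (Box p and not p) at some successor in {a, b, d, e, f}.
    At a: Dia Box (Box p and not p) is false.
    At b: Dia Box (Box p and not p) is false.
    At d: Dia Box (Box p and not p) is false.
    At e: Dia Box (Box p and not p) is false.
    At f: Dia Box (Box p and not p) is false.
  So Dia Dia Box (Box p and not p) is false at d.
Satisfying worlds: none.

none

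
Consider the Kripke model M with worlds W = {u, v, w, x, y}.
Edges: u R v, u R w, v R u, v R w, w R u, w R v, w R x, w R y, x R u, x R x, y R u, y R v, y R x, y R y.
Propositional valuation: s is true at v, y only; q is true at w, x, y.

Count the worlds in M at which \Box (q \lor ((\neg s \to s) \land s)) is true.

1

Let φ = \Box (q \lor ((\neg s \to s) \land s)). Evaluate φ at each world:
  u (successors {v, w}): φ is true.
  v (successors {u, w}): φ is false.
  w (successors {u, v, x, y}): φ is false.
  x (successors {u, x}): φ is false.
  y (successors {u, v, x, y}): φ is false.
For instance, at u:
  At u: \Box (q \lor ((\neg s \to s) \land s)) requires q \lor ((\neg s \to s) \land s) at every successor {v, w}.
    At v: q \lor ((\neg s \to s) \land s) is true.
    At w: q \lor ((\neg s \to s) \land s) is true.
  So \Box (q \lor ((\neg s \to s) \land s)) is true at u.
Satisfying worlds: {u}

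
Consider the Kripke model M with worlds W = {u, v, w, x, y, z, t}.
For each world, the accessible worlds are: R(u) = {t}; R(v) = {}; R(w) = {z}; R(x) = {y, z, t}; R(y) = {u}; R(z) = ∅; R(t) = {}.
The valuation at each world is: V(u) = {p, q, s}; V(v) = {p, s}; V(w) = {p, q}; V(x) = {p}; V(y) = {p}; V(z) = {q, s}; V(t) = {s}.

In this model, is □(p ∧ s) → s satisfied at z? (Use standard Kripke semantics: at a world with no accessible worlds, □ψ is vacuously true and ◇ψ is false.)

At z: □(p ∧ s) is true, s is true, so □(p ∧ s) → s is true.
  At z: no accessible worlds, so □(p ∧ s) holds vacuously.

Yes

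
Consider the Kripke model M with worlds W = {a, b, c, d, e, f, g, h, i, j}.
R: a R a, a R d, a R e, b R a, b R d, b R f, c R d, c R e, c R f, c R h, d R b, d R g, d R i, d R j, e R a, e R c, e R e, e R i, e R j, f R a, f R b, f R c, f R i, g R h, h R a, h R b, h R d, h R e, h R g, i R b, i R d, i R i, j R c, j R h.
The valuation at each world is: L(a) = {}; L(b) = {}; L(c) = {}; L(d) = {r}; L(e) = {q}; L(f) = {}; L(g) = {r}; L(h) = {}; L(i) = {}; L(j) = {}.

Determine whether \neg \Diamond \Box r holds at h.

At h: \Diamond \Box r is false, so \neg \Diamond \Box r is true.
  At h: \Diamond \Box r requires \Box r at some successor in {a, b, d, e, g}.
    At a: \Box r is false.
    At b: \Box r is false.
    At d: \Box r is false.
    At e: \Box r is false.
    At g: \Box r is false.
  So \Diamond \Box r is false at h.

Yes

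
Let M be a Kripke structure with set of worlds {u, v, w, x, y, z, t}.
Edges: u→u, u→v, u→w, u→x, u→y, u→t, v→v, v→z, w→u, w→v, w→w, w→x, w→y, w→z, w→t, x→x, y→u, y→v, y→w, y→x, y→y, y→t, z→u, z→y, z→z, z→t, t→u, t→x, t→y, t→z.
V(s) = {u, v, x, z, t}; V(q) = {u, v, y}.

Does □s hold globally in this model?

Recall that □ψ holds at a world iff ψ holds at every accessible world, and ◇ψ holds iff ψ holds at some accessible world.
Let φ = □s. Evaluate φ at each world:
  u (successors {u, v, w, x, y, t}): φ is false.
  v (successors {v, z}): φ is true.
  w (successors {u, v, w, x, y, z, t}): φ is false.
  x (successors {x}): φ is true.
  y (successors {u, v, w, x, y, t}): φ is false.
  z (successors {u, y, z, t}): φ is false.
  t (successors {u, x, y, z}): φ is false.
Detail at u (counterexample):
  At u: □s requires s at every successor {u, v, w, x, y, t}.
    s fails at w, so □s is false at u.

No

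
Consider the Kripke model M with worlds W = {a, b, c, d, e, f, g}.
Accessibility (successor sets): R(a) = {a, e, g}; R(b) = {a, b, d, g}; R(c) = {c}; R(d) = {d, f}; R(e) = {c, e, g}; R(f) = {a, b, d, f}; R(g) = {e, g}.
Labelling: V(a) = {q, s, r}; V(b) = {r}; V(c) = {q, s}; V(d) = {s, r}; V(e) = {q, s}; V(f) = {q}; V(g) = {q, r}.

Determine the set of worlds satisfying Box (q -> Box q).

Let φ = Box (q -> Box q). Evaluate φ at each world:
  a (successors {a, e, g}): φ is true.
  b (successors {a, b, d, g}): φ is true.
  c (successors {c}): φ is true.
  d (successors {d, f}): φ is false.
  e (successors {c, e, g}): φ is true.
  f (successors {a, b, d, f}): φ is false.
  g (successors {e, g}): φ is true.
For instance, at f:
  At f: Box (q -> Box q) requires q -> Box q at every successor {a, b, d, f}.
    q -> Box q fails at f, so Box (q -> Box q) is false at f.
      At f: q is true, Box q is false, so q -> Box q is false.
Satisfying worlds: {a, b, c, e, g}

a, b, c, e, g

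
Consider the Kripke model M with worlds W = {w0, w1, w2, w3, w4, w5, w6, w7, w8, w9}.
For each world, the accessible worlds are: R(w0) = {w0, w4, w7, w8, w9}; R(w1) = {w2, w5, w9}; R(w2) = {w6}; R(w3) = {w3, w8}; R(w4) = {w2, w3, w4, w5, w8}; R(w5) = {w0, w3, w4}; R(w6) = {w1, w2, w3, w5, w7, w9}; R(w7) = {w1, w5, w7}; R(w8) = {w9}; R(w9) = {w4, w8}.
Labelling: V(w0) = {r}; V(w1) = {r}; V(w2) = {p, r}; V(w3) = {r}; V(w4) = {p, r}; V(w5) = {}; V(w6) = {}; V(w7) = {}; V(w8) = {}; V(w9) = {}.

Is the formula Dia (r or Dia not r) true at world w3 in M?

Yes

At w3: Dia (r or Dia not r) requires r or Dia not r at some successor in {w3, w8}.
  r or Dia not r holds at w3, so Dia (r or Dia not r) is true at w3.
    At w3: r is true, Dia not r is true, so r or Dia not r is true.
      At w3: Dia not r requires not r at some successor in {w3, w8}.
        not r holds at w8, so Dia not r is true at w3.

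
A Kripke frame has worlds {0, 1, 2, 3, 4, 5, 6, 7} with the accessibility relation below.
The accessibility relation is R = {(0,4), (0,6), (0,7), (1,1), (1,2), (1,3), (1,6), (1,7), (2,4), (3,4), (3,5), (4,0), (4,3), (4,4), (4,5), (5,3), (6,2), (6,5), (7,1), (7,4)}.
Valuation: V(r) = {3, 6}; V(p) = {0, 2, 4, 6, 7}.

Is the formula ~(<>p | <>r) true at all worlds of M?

No

Let φ = ~(<>p | <>r). Evaluate φ at each world:
  0 (successors {4, 6, 7}): φ is false.
  1 (successors {1, 2, 3, 6, 7}): φ is false.
  2 (successors {4}): φ is false.
  3 (successors {4, 5}): φ is false.
  4 (successors {0, 3, 4, 5}): φ is false.
  5 (successors {3}): φ is false.
  6 (successors {2, 5}): φ is false.
  7 (successors {1, 4}): φ is false.
Detail at 0 (counterexample):
  At 0: <>p | <>r is true, so ~(<>p | <>r) is false.
    At 0: <>p is true, <>r is true, so <>p | <>r is true.
      At 0: <>p requires p at some successor in {4, 6, 7}.
        p holds at 4, so <>p is true at 0.
      At 0: <>r requires r at some successor in {4, 6, 7}.
        r holds at 6, so <>r is true at 0.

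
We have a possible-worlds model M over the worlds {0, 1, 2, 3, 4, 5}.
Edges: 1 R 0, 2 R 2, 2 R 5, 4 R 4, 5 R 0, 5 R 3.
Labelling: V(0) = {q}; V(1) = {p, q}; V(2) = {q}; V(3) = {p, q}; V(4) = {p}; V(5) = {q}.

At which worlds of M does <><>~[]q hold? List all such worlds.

Recall that []ψ holds at a world iff ψ holds at every accessible world, and <>ψ holds iff ψ holds at some accessible world.
Let φ = <><>~[]q. Evaluate φ at each world:
  0 (successors ∅): φ is false.
  1 (successors {0}): φ is false.
  2 (successors {2, 5}): φ is false.
  3 (successors ∅): φ is false.
  4 (successors {4}): φ is true.
  5 (successors {0, 3}): φ is false.
For instance, at 2:
  At 2: <><>~[]q requires <>~[]q at some successor in {2, 5}.
    At 2: <>~[]q is false.
    At 5: <>~[]q is false.
  So <><>~[]q is false at 2.
Satisfying worlds: {4}

4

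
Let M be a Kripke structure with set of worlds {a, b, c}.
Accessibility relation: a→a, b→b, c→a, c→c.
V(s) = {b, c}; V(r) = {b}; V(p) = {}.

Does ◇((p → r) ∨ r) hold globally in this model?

Let φ = ◇((p → r) ∨ r). Evaluate φ at each world:
  a (successors {a}): φ is true.
  b (successors {b}): φ is true.
  c (successors {a, c}): φ is true.
For instance, at a:
  At a: ◇((p → r) ∨ r) requires (p → r) ∨ r at some successor in {a}.
    (p → r) ∨ r holds at a, so ◇((p → r) ∨ r) is true at a.

Yes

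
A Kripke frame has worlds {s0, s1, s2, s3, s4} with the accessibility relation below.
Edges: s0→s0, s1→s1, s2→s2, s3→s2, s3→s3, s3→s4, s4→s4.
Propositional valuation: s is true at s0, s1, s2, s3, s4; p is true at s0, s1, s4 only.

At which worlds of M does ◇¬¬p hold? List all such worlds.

s0, s1, s3, s4

Let φ = ◇¬¬p. Evaluate φ at each world:
  s0 (successors {s0}): φ is true.
  s1 (successors {s1}): φ is true.
  s2 (successors {s2}): φ is false.
  s3 (successors {s2, s3, s4}): φ is true.
  s4 (successors {s4}): φ is true.
For instance, at s1:
  At s1: ◇¬¬p requires ¬¬p at some successor in {s1}.
    ¬¬p holds at s1, so ◇¬¬p is true at s1.
Satisfying worlds: {s0, s1, s3, s4}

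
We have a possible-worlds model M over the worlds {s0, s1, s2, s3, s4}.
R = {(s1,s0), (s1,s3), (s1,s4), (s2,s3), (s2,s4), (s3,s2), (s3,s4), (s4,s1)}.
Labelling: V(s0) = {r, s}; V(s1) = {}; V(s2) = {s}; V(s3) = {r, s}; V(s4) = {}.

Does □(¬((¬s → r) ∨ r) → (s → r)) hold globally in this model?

Yes

Let φ = □(¬((¬s → r) ∨ r) → (s → r)). Evaluate φ at each world:
  s0 (successors ∅): φ is true.
  s1 (successors {s0, s3, s4}): φ is true.
  s2 (successors {s3, s4}): φ is true.
  s3 (successors {s2, s4}): φ is true.
  s4 (successors {s1}): φ is true.
For instance, at s2:
  At s2: □(¬((¬s → r) ∨ r) → (s → r)) requires ¬((¬s → r) ∨ r) → (s → r) at every successor {s3, s4}.
    At s3: ¬((¬s → r) ∨ r) → (s → r) is true.
    At s4: ¬((¬s → r) ∨ r) → (s → r) is true.
  So □(¬((¬s → r) ∨ r) → (s → r)) is true at s2.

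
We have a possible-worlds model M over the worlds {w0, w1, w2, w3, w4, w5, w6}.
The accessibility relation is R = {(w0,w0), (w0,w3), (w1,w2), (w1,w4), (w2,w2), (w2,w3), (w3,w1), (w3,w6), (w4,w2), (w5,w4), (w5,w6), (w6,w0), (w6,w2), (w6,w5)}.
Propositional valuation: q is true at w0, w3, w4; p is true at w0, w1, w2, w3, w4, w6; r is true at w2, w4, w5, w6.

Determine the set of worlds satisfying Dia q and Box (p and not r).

w0

Recall that Box ψ holds at a world iff ψ holds at every accessible world, and Dia ψ holds iff ψ holds at some accessible world.
Let φ = Dia q and Box (p and not r). Evaluate φ at each world:
  w0 (successors {w0, w3}): φ is true.
  w1 (successors {w2, w4}): φ is false.
  w2 (successors {w2, w3}): φ is false.
  w3 (successors {w1, w6}): φ is false.
  w4 (successors {w2}): φ is false.
  w5 (successors {w4, w6}): φ is false.
  w6 (successors {w0, w2, w5}): φ is false.
For instance, at w5:
  At w5: Dia q is true, Box (p and not r) is false, so Dia q and Box (p and not r) is false.
    At w5: Dia q requires q at some successor in {w4, w6}.
      q holds at w4, so Dia q is true at w5.
    At w5: Box (p and not r) requires p and not r at every successor {w4, w6}.
      p and not r fails at w4, so Box (p and not r) is false at w5.
Satisfying worlds: {w0}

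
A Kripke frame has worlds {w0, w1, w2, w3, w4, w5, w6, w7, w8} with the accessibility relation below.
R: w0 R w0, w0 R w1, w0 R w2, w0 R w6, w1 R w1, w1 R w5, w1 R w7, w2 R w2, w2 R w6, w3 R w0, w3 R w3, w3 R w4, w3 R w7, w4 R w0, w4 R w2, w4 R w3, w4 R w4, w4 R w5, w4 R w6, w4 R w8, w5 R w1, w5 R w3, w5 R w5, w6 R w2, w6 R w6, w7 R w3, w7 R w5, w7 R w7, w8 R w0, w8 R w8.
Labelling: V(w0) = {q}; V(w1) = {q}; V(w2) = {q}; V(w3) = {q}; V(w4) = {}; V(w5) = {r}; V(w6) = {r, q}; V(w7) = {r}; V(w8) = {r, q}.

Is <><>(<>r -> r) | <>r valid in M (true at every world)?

Yes

Recall that <>ψ holds at a world iff ψ holds at some accessible world.
Let φ = <><>(<>r -> r) | <>r. Evaluate φ at each world:
  w0 (successors {w0, w1, w2, w6}): φ is true.
  w1 (successors {w1, w5, w7}): φ is true.
  w2 (successors {w2, w6}): φ is true.
  w3 (successors {w0, w3, w4, w7}): φ is true.
  w4 (successors {w0, w2, w3, w4, w5, w6, w8}): φ is true.
  w5 (successors {w1, w3, w5}): φ is true.
  w6 (successors {w2, w6}): φ is true.
  w7 (successors {w3, w5, w7}): φ is true.
  w8 (successors {w0, w8}): φ is true.
For instance, at w2:
  At w2: <><>(<>r -> r) is true, <>r is true, so <><>(<>r -> r) | <>r is true.
    At w2: <><>(<>r -> r) requires <>(<>r -> r) at some successor in {w2, w6}.
      <>(<>r -> r) holds at w2, so <><>(<>r -> r) is true at w2.
    At w2: <>r requires r at some successor in {w2, w6}.
      r holds at w6, so <>r is true at w2.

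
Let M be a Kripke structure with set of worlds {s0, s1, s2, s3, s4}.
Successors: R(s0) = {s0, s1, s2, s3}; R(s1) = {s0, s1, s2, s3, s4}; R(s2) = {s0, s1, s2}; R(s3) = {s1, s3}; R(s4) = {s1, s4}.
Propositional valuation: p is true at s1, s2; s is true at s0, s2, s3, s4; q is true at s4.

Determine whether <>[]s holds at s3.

No

At s3: <>[]s requires []s at some successor in {s1, s3}.
  At s1: []s is false.
  At s3: []s is false.
So <>[]s is false at s3.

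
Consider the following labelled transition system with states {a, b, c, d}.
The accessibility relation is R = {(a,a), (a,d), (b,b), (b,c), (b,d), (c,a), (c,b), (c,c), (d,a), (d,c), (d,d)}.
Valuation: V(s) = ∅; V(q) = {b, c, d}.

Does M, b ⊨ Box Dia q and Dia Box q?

At b: Box Dia q is true, Dia Box q is true, so Box Dia q and Dia Box q is true.
  At b: Box Dia q requires Dia q at every successor {b, c, d}.
      At b: Dia q requires q at some successor in {b, c, d}.
        q holds at b, so Dia q is true at b.
      At c: Dia q requires q at some successor in {a, b, c}.
        q holds at b, so Dia q is true at c.
      At d: Dia q requires q at some successor in {a, c, d}.
        q holds at c, so Dia q is true at d.
  So Box Dia q is true at b.
  At b: Dia Box q requires Box q at some successor in {b, c, d}.
    Box q holds at b, so Dia Box q is true at b.
      At b: Box q requires q at every successor {b, c, d}.
        At b: q is true.
        At c: q is true.
        At d: q is true.
      So Box q is true at b.

Yes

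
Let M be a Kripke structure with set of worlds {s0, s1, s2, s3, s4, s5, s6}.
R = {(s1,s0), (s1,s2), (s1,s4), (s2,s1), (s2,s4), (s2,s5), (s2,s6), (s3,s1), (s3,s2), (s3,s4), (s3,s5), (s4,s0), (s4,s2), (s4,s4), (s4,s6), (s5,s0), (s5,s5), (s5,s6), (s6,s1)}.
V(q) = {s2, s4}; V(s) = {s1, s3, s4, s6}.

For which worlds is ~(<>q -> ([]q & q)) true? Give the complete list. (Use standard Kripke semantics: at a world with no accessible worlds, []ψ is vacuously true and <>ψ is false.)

s1, s2, s3, s4

Let φ = ~(<>q -> ([]q & q)). Evaluate φ at each world:
  s0 (successors ∅): φ is false.
  s1 (successors {s0, s2, s4}): φ is true.
  s2 (successors {s1, s4, s5, s6}): φ is true.
  s3 (successors {s1, s2, s4, s5}): φ is true.
  s4 (successors {s0, s2, s4, s6}): φ is true.
  s5 (successors {s0, s5, s6}): φ is false.
  s6 (successors {s1}): φ is false.
For instance, at s2:
  At s2: <>q -> ([]q & q) is false, so ~(<>q -> ([]q & q)) is true.
    At s2: <>q is true, []q & q is false, so <>q -> ([]q & q) is false.
      At s2: <>q requires q at some successor in {s1, s4, s5, s6}.
        q holds at s4, so <>q is true at s2.
      At s2: []q is false, q is true, so []q & q is false.
Satisfying worlds: {s1, s2, s3, s4}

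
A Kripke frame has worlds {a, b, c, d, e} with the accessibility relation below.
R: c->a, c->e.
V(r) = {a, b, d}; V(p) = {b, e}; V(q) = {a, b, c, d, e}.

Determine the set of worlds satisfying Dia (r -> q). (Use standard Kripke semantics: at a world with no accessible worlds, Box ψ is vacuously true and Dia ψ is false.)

Let φ = Dia (r -> q). Evaluate φ at each world:
  a (successors ∅): φ is false.
  b (successors ∅): φ is false.
  c (successors {a, e}): φ is true.
  d (successors ∅): φ is false.
  e (successors ∅): φ is false.
For instance, at c:
  At c: Dia (r -> q) requires r -> q at some successor in {a, e}.
    r -> q holds at a, so Dia (r -> q) is true at c.
Satisfying worlds: {c}

c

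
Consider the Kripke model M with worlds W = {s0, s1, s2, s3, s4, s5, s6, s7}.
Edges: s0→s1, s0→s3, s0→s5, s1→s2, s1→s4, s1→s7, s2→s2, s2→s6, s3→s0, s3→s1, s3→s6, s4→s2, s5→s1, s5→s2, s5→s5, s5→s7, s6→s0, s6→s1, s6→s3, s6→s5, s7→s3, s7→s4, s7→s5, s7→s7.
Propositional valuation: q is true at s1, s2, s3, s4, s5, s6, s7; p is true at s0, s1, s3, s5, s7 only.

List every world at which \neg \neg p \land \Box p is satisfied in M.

s0

Let φ = \neg \neg p \land \Box p. Evaluate φ at each world:
  s0 (successors {s1, s3, s5}): φ is true.
  s1 (successors {s2, s4, s7}): φ is false.
  s2 (successors {s2, s6}): φ is false.
  s3 (successors {s0, s1, s6}): φ is false.
  s4 (successors {s2}): φ is false.
  s5 (successors {s1, s2, s5, s7}): φ is false.
  s6 (successors {s0, s1, s3, s5}): φ is false.
  s7 (successors {s3, s4, s5, s7}): φ is false.
For instance, at s0:
  At s0: \neg \neg p is true, \Box p is true, so \neg \neg p \land \Box p is true.
    At s0: \Box p requires p at every successor {s1, s3, s5}.
      At s1: p is true.
      At s3: p is true.
      At s5: p is true.
    So \Box p is true at s0.
Satisfying worlds: {s0}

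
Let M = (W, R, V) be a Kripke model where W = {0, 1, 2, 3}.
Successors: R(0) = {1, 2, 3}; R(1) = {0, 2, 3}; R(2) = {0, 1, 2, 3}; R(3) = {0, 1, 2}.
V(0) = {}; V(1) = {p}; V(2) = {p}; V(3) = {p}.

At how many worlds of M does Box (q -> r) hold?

4

Let φ = Box (q -> r). Evaluate φ at each world:
  0 (successors {1, 2, 3}): φ is true.
  1 (successors {0, 2, 3}): φ is true.
  2 (successors {0, 1, 2, 3}): φ is true.
  3 (successors {0, 1, 2}): φ is true.
For instance, at 1:
  At 1: Box (q -> r) requires q -> r at every successor {0, 2, 3}.
    At 0: q -> r is true.
    At 2: q -> r is true.
    At 3: q -> r is true.
  So Box (q -> r) is true at 1.
Satisfying worlds: {0, 1, 2, 3}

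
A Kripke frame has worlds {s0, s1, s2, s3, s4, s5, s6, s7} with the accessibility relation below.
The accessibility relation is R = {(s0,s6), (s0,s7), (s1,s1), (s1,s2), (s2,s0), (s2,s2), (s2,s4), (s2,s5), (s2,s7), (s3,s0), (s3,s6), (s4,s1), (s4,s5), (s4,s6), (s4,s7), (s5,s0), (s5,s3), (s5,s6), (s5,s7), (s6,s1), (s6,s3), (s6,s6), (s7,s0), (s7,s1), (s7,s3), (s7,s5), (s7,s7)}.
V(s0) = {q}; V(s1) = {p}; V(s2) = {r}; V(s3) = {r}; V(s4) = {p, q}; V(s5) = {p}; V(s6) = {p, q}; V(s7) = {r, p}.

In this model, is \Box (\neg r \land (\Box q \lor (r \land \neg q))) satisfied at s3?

At s3: \Box (\neg r \land (\Box q \lor (r \land \neg q))) requires \neg r \land (\Box q \lor (r \land \neg q)) at every successor {s0, s6}.
  \neg r \land (\Box q \lor (r \land \neg q)) fails at s0, so \Box (\neg r \land (\Box q \lor (r \land \neg q))) is false at s3.
    At s0: \neg r is true, \Box q \lor (r \land \neg q) is false, so \neg r \land (\Box q \lor (r \land \neg q)) is false.
      At s0: \Box q is false, r \land \neg q is false, so \Box q \lor (r \land \neg q) is false.

No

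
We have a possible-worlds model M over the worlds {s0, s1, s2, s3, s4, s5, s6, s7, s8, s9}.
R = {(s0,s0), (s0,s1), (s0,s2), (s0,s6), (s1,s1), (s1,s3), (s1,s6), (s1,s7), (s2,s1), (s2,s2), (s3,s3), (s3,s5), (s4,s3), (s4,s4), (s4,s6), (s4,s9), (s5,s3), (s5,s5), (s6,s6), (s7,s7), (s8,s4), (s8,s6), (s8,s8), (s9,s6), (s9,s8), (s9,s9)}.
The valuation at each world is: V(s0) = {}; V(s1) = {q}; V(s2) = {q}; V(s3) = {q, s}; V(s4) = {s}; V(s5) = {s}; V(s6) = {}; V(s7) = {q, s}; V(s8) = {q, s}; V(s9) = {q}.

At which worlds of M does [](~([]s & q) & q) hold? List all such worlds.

Let φ = [](~([]s & q) & q). Evaluate φ at each world:
  s0 (successors {s0, s1, s2, s6}): φ is false.
  s1 (successors {s1, s3, s6, s7}): φ is false.
  s2 (successors {s1, s2}): φ is true.
  s3 (successors {s3, s5}): φ is false.
  s4 (successors {s3, s4, s6, s9}): φ is false.
  s5 (successors {s3, s5}): φ is false.
  s6 (successors {s6}): φ is false.
  s7 (successors {s7}): φ is false.
  s8 (successors {s4, s6, s8}): φ is false.
  s9 (successors {s6, s8, s9}): φ is false.
For instance, at s0:
  At s0: [](~([]s & q) & q) requires ~([]s & q) & q at every successor {s0, s1, s2, s6}.
    ~([]s & q) & q fails at s0, so [](~([]s & q) & q) is false at s0.
      At s0: ~([]s & q) is true, q is false, so ~([]s & q) & q is false.
Satisfying worlds: {s2}

s2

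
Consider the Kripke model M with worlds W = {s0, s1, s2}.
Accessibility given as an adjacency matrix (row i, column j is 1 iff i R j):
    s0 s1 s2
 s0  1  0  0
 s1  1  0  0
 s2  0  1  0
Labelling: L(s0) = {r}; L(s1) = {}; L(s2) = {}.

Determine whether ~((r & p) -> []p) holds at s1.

No

Recall that []ψ holds at a world iff ψ holds at every accessible world, and <>ψ holds iff ψ holds at some accessible world.
At s1: (r & p) -> []p is true, so ~((r & p) -> []p) is false.
  At s1: r & p is false, []p is false, so (r & p) -> []p is true.
    At s1: []p requires p at every successor {s0}.
      p fails at s0, so []p is false at s1.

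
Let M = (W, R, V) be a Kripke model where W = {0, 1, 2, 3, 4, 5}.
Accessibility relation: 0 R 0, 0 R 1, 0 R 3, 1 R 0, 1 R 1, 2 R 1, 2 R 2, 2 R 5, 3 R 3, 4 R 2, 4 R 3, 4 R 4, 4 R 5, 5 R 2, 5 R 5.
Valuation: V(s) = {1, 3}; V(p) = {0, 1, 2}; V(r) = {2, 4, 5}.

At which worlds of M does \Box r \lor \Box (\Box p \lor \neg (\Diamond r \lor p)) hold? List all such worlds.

3, 5

Recall that \Box ψ holds at a world iff ψ holds at every accessible world, and \Diamond ψ holds iff ψ holds at some accessible world.
Let φ = \Box r \lor \Box (\Box p \lor \neg (\Diamond r \lor p)). Evaluate φ at each world:
  0 (successors {0, 1, 3}): φ is false.
  1 (successors {0, 1}): φ is false.
  2 (successors {1, 2, 5}): φ is false.
  3 (successors {3}): φ is true.
  4 (successors {2, 3, 4, 5}): φ is false.
  5 (successors {2, 5}): φ is true.
For instance, at 1:
  At 1: \Box r is false, \Box (\Box p \lor \neg (\Diamond r \lor p)) is false, so \Box r \lor \Box (\Box p \lor \neg (\Diamond r \lor p)) is false.
    At 1: \Box r requires r at every successor {0, 1}.
      r fails at 0, so \Box r is false at 1.
    At 1: \Box (\Box p \lor \neg (\Diamond r \lor p)) requires \Box p \lor \neg (\Diamond r \lor p) at every successor {0, 1}.
      \Box p \lor \neg (\Diamond r \lor p) fails at 0, so \Box (\Box p \lor \neg (\Diamond r \lor p)) is false at 1.
Satisfying worlds: {3, 5}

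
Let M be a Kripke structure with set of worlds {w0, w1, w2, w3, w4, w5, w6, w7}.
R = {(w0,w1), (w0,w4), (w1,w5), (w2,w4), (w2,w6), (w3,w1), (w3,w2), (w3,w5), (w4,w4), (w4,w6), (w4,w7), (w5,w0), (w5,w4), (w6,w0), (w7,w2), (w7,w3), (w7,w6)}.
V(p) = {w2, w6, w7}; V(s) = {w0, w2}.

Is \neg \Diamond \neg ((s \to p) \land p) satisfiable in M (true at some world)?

No

Recall that \Diamond ψ holds at a world iff ψ holds at some accessible world.
Let φ = \neg \Diamond \neg ((s \to p) \land p). Evaluate φ at each world:
  w0 (successors {w1, w4}): φ is false.
  w1 (successors {w5}): φ is false.
  w2 (successors {w4, w6}): φ is false.
  w3 (successors {w1, w2, w5}): φ is false.
  w4 (successors {w4, w6, w7}): φ is false.
  w5 (successors {w0, w4}): φ is false.
  w6 (successors {w0}): φ is false.
  w7 (successors {w2, w3, w6}): φ is false.
For instance, at w2:
  At w2: \Diamond \neg ((s \to p) \land p) is true, so \neg \Diamond \neg ((s \to p) \land p) is false.
    At w2: \Diamond \neg ((s \to p) \land p) requires \neg ((s \to p) \land p) at some successor in {w4, w6}.
      \neg ((s \to p) \land p) holds at w4, so \Diamond \neg ((s \to p) \land p) is true at w2.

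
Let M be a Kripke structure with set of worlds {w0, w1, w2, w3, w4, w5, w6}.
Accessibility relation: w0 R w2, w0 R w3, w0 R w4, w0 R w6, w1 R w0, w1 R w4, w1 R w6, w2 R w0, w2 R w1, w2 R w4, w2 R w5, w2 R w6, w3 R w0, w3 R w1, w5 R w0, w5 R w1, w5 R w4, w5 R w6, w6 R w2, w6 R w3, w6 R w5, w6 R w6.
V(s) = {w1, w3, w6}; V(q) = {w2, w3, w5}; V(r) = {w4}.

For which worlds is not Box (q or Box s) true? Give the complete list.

w0, w1, w2, w3, w5, w6

Let φ = not Box (q or Box s). Evaluate φ at each world:
  w0 (successors {w2, w3, w4, w6}): φ is true.
  w1 (successors {w0, w4, w6}): φ is true.
  w2 (successors {w0, w1, w4, w5, w6}): φ is true.
  w3 (successors {w0, w1}): φ is true.
  w4 (successors ∅): φ is false.
  w5 (successors {w0, w1, w4, w6}): φ is true.
  w6 (successors {w2, w3, w5, w6}): φ is true.
For instance, at w1:
  At w1: Box (q or Box s) is false, so not Box (q or Box s) is true.
    At w1: Box (q or Box s) requires q or Box s at every successor {w0, w4, w6}.
      q or Box s fails at w0, so Box (q or Box s) is false at w1.
Satisfying worlds: {w0, w1, w2, w3, w5, w6}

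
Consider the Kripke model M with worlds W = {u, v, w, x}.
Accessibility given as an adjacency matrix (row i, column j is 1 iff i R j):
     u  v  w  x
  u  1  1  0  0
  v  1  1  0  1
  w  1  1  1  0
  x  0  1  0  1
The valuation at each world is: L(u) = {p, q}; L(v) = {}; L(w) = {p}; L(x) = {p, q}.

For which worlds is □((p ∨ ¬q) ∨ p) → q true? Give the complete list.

u, x

Recall that □ψ holds at a world iff ψ holds at every accessible world, and ◇ψ holds iff ψ holds at some accessible world.
Let φ = □((p ∨ ¬q) ∨ p) → q. Evaluate φ at each world:
  u (successors {u, v}): φ is true.
  v (successors {u, v, x}): φ is false.
  w (successors {u, v, w}): φ is false.
  x (successors {v, x}): φ is true.
For instance, at w:
  At w: □((p ∨ ¬q) ∨ p) is true, q is false, so □((p ∨ ¬q) ∨ p) → q is false.
    At w: □((p ∨ ¬q) ∨ p) requires (p ∨ ¬q) ∨ p at every successor {u, v, w}.
      At u: (p ∨ ¬q) ∨ p is true.
      At v: (p ∨ ¬q) ∨ p is true.
      At w: (p ∨ ¬q) ∨ p is true.
    So □((p ∨ ¬q) ∨ p) is true at w.
Satisfying worlds: {u, x}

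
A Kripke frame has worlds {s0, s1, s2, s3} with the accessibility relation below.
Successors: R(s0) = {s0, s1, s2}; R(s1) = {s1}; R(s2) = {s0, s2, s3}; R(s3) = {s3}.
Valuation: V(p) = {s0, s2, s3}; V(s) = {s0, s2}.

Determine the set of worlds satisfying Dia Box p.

s0, s2, s3

Recall that Box ψ holds at a world iff ψ holds at every accessible world, and Dia ψ holds iff ψ holds at some accessible world.
Let φ = Dia Box p. Evaluate φ at each world:
  s0 (successors {s0, s1, s2}): φ is true.
  s1 (successors {s1}): φ is false.
  s2 (successors {s0, s2, s3}): φ is true.
  s3 (successors {s3}): φ is true.
For instance, at s2:
  At s2: Dia Box p requires Box p at some successor in {s0, s2, s3}.
    Box p holds at s2, so Dia Box p is true at s2.
      At s2: Box p requires p at every successor {s0, s2, s3}.
        At s0: p is true.
        At s2: p is true.
        At s3: p is true.
      So Box p is true at s2.
Satisfying worlds: {s0, s2, s3}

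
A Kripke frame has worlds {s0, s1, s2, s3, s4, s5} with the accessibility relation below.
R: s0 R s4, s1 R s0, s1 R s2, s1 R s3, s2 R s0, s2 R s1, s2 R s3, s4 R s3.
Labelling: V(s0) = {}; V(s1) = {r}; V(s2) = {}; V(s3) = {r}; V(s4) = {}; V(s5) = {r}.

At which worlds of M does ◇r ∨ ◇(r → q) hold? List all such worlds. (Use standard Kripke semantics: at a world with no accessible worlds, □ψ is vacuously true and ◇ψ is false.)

s0, s1, s2, s4

Recall that ◇ψ holds at a world iff ψ holds at some accessible world.
Let φ = ◇r ∨ ◇(r → q). Evaluate φ at each world:
  s0 (successors {s4}): φ is true.
  s1 (successors {s0, s2, s3}): φ is true.
  s2 (successors {s0, s1, s3}): φ is true.
  s3 (successors ∅): φ is false.
  s4 (successors {s3}): φ is true.
  s5 (successors ∅): φ is false.
For instance, at s1:
  At s1: ◇r is true, ◇(r → q) is true, so ◇r ∨ ◇(r → q) is true.
    At s1: ◇r requires r at some successor in {s0, s2, s3}.
      r holds at s3, so ◇r is true at s1.
    At s1: ◇(r → q) requires r → q at some successor in {s0, s2, s3}.
      r → q holds at s0, so ◇(r → q) is true at s1.
Satisfying worlds: {s0, s1, s2, s4}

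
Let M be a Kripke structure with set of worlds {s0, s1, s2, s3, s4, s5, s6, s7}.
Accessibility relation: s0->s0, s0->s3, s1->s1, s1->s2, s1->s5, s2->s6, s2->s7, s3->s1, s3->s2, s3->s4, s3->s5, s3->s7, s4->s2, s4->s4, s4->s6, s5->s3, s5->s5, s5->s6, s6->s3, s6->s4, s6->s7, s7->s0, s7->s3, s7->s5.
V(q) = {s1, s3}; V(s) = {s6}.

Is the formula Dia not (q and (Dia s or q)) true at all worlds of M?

Yes

Let φ = Dia not (q and (Dia s or q)). Evaluate φ at each world:
  s0 (successors {s0, s3}): φ is true.
  s1 (successors {s1, s2, s5}): φ is true.
  s2 (successors {s6, s7}): φ is true.
  s3 (successors {s1, s2, s4, s5, s7}): φ is true.
  s4 (successors {s2, s4, s6}): φ is true.
  s5 (successors {s3, s5, s6}): φ is true.
  s6 (successors {s3, s4, s7}): φ is true.
  s7 (successors {s0, s3, s5}): φ is true.
For instance, at s0:
  At s0: Dia not (q and (Dia s or q)) requires not (q and (Dia s or q)) at some successor in {s0, s3}.
    not (q and (Dia s or q)) holds at s0, so Dia not (q and (Dia s or q)) is true at s0.
      At s0: q and (Dia s or q) is false, so not (q and (Dia s or q)) is true.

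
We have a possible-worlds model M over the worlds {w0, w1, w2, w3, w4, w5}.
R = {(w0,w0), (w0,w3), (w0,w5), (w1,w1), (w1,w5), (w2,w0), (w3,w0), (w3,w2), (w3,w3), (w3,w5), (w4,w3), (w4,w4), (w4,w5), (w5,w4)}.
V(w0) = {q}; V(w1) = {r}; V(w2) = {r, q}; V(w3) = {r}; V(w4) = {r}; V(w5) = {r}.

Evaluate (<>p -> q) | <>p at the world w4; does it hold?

Recall that <>ψ holds at a world iff ψ holds at some accessible world.
At w4: <>p -> q is true, <>p is false, so (<>p -> q) | <>p is true.
  At w4: <>p is false, q is false, so <>p -> q is true.
    At w4: <>p requires p at some successor in {w3, w4, w5}.
      At w3: p is false.
      At w4: p is false.
      At w5: p is false.
    So <>p is false at w4.
  At w4: <>p requires p at some successor in {w3, w4, w5}.
    At w3: p is false.
    At w4: p is false.
    At w5: p is false.
  So <>p is false at w4.

Yes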